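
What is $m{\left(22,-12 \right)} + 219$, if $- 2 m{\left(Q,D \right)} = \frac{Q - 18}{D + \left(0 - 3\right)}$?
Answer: $\frac{3287}{15} \approx 219.13$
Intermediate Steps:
$m{\left(Q,D \right)} = - \frac{-18 + Q}{2 \left(-3 + D\right)}$ ($m{\left(Q,D \right)} = - \frac{\left(Q - 18\right) \frac{1}{D + \left(0 - 3\right)}}{2} = - \frac{\left(-18 + Q\right) \frac{1}{D + \left(0 - 3\right)}}{2} = - \frac{\left(-18 + Q\right) \frac{1}{D - 3}}{2} = - \frac{\left(-18 + Q\right) \frac{1}{-3 + D}}{2} = - \frac{\frac{1}{-3 + D} \left(-18 + Q\right)}{2} = - \frac{-18 + Q}{2 \left(-3 + D\right)}$)
$m{\left(22,-12 \right)} + 219 = \frac{18 - 22}{2 \left(-3 - 12\right)} + 219 = \frac{18 - 22}{2 \left(-15\right)} + 219 = \frac{1}{2} \left(- \frac{1}{15}\right) \left(-4\right) + 219 = \frac{2}{15} + 219 = \frac{3287}{15}$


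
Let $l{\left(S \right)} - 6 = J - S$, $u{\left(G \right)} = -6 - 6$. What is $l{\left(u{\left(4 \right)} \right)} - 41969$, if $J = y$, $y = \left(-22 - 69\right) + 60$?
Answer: $-41982$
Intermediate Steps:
$u{\left(G \right)} = -12$
$y = -31$ ($y = -91 + 60 = -31$)
$J = -31$
$l{\left(S \right)} = -25 - S$ ($l{\left(S \right)} = 6 - \left(31 + S\right) = -25 - S$)
$l{\left(u{\left(4 \right)} \right)} - 41969 = \left(-25 - -12\right) - 41969 = \left(-25 + 12\right) - 41969 = -13 - 41969 = -41982$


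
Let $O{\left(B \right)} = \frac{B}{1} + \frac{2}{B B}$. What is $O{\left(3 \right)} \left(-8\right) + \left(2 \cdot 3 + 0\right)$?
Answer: $- \frac{178}{9} \approx -19.778$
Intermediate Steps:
$O{\left(B \right)} = B + \frac{2}{B^{2}}$ ($O{\left(B \right)} = B 1 + \frac{2}{B^{2}} = B + \frac{2}{B^{2}}$)
$O{\left(3 \right)} \left(-8\right) + \left(2 \cdot 3 + 0\right) = \left(3 + \frac{2}{9}\right) \left(-8\right) + \left(2 \cdot 3 + 0\right) = \left(3 + 2 \cdot \frac{1}{9}\right) \left(-8\right) + \left(6 + 0\right) = \left(3 + \frac{2}{9}\right) \left(-8\right) + 6 = \frac{29}{9} \left(-8\right) + 6 = - \frac{232}{9} + 6 = - \frac{178}{9}$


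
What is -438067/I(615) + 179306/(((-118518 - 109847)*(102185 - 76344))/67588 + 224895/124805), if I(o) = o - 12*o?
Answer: 62479236674117590651/996459557889548445 ≈ 62.701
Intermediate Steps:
I(o) = -11*o
-438067/I(615) + 179306/(((-118518 - 109847)*(102185 - 76344))/67588 + 224895/124805) = -438067/((-11*615)) + 179306/(((-118518 - 109847)*(102185 - 76344))/67588 + 224895/124805) = -438067/(-6765) + 179306/(-228365*25841*(1/67588) + 224895*(1/124805)) = -438067*(-1/6765) + 179306/(-5901179965*1/67588 + 44979/24961) = 438067/6765 + 179306/(-5901179965/67588 + 44979/24961) = 438067/6765 + 179306/(-147296313065713/1687064068) = 438067/6765 + 179306*(-1687064068/147296313065713) = 438067/6765 - 302500709776808/147296313065713 = 62479236674117590651/996459557889548445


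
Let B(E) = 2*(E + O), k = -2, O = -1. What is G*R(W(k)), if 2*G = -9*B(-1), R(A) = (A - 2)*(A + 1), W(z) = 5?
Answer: 324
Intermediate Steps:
B(E) = -2 + 2*E (B(E) = 2*(E - 1) = 2*(-1 + E) = -2 + 2*E)
R(A) = (1 + A)*(-2 + A) (R(A) = (-2 + A)*(1 + A) = (1 + A)*(-2 + A))
G = 18 (G = (-9*(-2 + 2*(-1)))/2 = (-9*(-2 - 2))/2 = (-9*(-4))/2 = (1/2)*36 = 18)
G*R(W(k)) = 18*(-2 + 5**2 - 1*5) = 18*(-2 + 25 - 5) = 18*18 = 324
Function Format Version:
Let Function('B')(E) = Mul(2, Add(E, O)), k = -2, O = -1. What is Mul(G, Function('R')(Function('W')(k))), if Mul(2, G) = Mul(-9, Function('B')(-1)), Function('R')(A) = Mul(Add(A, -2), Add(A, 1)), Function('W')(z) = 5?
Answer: 324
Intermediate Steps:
Function('B')(E) = Add(-2, Mul(2, E)) (Function('B')(E) = Mul(2, Add(E, -1)) = Mul(2, Add(-1, E)) = Add(-2, Mul(2, E)))
Function('R')(A) = Mul(Add(1, A), Add(-2, A)) (Function('R')(A) = Mul(Add(-2, A), Add(1, A)) = Mul(Add(1, A), Add(-2, A)))
G = 18 (G = Mul(Rational(1, 2), Mul(-9, Add(-2, Mul(2, -1)))) = Mul(Rational(1, 2), Mul(-9, Add(-2, -2))) = Mul(Rational(1, 2), Mul(-9, -4)) = Mul(Rational(1, 2), 36) = 18)
Mul(G, Function('R')(Function('W')(k))) = Mul(18, Add(-2, Pow(5, 2), Mul(-1, 5))) = Mul(18, Add(-2, 25, -5)) = Mul(18, 18) = 324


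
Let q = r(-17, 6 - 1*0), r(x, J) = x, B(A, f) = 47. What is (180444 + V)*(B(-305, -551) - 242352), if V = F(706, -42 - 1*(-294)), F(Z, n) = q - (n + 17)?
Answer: -43653184190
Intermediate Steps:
q = -17
F(Z, n) = -34 - n (F(Z, n) = -17 - (n + 17) = -17 - (17 + n) = -17 + (-17 - n) = -34 - n)
V = -286 (V = -34 - (-42 - 1*(-294)) = -34 - (-42 + 294) = -34 - 1*252 = -34 - 252 = -286)
(180444 + V)*(B(-305, -551) - 242352) = (180444 - 286)*(47 - 242352) = 180158*(-242305) = -43653184190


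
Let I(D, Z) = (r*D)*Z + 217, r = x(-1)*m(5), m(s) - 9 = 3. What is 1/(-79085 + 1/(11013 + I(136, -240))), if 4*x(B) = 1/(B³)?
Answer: -109150/8632127749 ≈ -1.2645e-5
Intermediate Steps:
m(s) = 12 (m(s) = 9 + 3 = 12)
x(B) = 1/(4*B³) (x(B) = 1/(4*(B³)) = 1/(4*B³))
r = -3 (r = ((¼)/(-1)³)*12 = ((¼)*(-1))*12 = -¼*12 = -3)
I(D, Z) = 217 - 3*D*Z (I(D, Z) = (-3*D)*Z + 217 = -3*D*Z + 217 = 217 - 3*D*Z)
1/(-79085 + 1/(11013 + I(136, -240))) = 1/(-79085 + 1/(11013 + (217 - 3*136*(-240)))) = 1/(-79085 + 1/(11013 + (217 + 97920))) = 1/(-79085 + 1/(11013 + 98137)) = 1/(-79085 + 1/109150) = 1/(-8632127749/109150) = -109150/8632127749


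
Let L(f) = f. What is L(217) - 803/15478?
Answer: 3357923/15478 ≈ 216.95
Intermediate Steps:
L(217) - 803/15478 = 217 - 803/15478 = 3357923/15478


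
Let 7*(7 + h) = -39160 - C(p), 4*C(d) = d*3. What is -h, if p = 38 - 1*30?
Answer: 39215/7 ≈ 5602.1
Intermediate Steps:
p = 8 (p = 38 - 30 = 8)
C(d) = 3*d/4 (C(d) = (d*3)/4 = (3*d)/4 = 3*d/4)
h = -39215/7 (h = -7 + (-39160 - 3*8/4)/7 = -7 + (-39160 - 1*6)/7 = -7 + (-39160 - 6)/7 = -7 + (1/7)*(-39166) = -7 - 39166/7 = -39215/7 ≈ -5602.1)
-h = -1*(-39215/7) = 39215/7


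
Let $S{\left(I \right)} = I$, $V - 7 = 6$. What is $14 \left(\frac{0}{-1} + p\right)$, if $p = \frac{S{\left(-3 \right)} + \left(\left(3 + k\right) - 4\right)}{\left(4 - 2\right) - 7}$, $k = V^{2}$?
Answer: $-462$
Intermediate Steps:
$V = 13$ ($V = 7 + 6 = 13$)
$k = 169$ ($k = 13^{2} = 169$)
$p = -33$ ($p = \frac{-3 + \left(\left(3 + 169\right) - 4\right)}{\left(4 - 2\right) - 7} = \frac{-3 + \left(172 - 4\right)}{2 - 7} = \frac{-3 + 168}{-5} = 165 \left(- \frac{1}{5}\right) = -33$)
$14 \left(\frac{0}{-1} + p\right) = 14 \left(\frac{0}{-1} - 33\right) = 14 \left(0 \left(-1\right) - 33\right) = 14 \left(0 - 33\right) = 14 \left(-33\right) = -462$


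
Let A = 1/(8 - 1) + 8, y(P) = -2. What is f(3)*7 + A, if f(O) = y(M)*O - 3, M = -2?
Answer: -384/7 ≈ -54.857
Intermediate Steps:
A = 57/7 (A = 1/7 + 8 = 57/7 ≈ 8.1429)
f(O) = -3 - 2*O (f(O) = -2*O - 3 = -3 - 2*O)
f(3)*7 + A = (-3 - 2*3)*7 + 57/7 = (-3 - 6)*7 + 57/7 = -9*7 + 57/7 = -63 + 57/7 = -384/7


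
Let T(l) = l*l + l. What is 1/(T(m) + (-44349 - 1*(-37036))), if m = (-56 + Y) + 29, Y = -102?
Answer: 1/9199 ≈ 0.00010871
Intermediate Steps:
m = -129 (m = (-56 - 102) + 29 = -158 + 29 = -129)
T(l) = l + l² (T(l) = l² + l = l + l²)
1/(T(m) + (-44349 - 1*(-37036))) = 1/(-129*(1 - 129) + (-44349 - 1*(-37036))) = 1/(-129*(-128) + (-44349 + 37036)) = 1/(16512 - 7313) = 1/9199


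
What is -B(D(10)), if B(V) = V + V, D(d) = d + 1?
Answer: -22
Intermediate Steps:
D(d) = 1 + d
B(V) = 2*V
-B(D(10)) = -2*(1 + 10) = -2*11 = -1*22 = -22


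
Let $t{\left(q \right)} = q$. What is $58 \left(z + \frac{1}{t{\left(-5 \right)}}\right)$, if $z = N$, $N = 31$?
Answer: $\frac{8932}{5} \approx 1786.4$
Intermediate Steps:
$z = 31$
$58 \left(z + \frac{1}{t{\left(-5 \right)}}\right) = 58 \left(31 + \frac{1}{-5}\right) = 58 \left(31 - \frac{1}{5}\right) = 58 \cdot \frac{154}{5} = \frac{8932}{5}$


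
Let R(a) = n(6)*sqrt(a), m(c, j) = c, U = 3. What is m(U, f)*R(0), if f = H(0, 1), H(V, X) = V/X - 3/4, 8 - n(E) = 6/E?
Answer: 0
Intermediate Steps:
n(E) = 8 - 6/E
H(V, X) = -3/4 + V/X (H(V, X) = V/X - 3*1/4 = V/X - 3/4 = -3/4 + V/X)
f = -3/4 (f = -3/4 + 0/1 = -3/4 + 0*1 = -3/4 + 0 = -3/4 ≈ -0.75000)
R(a) = 7*sqrt(a) (R(a) = (8 - 6/6)*sqrt(a) = (8 - 6*1/6)*sqrt(a) = (8 - 1)*sqrt(a) = 7*sqrt(a))
m(U, f)*R(0) = 3*(7*sqrt(0)) = 3*(7*0) = 3*0 = 0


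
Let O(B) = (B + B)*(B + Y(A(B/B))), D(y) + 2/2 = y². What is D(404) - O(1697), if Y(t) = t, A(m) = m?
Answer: -5599797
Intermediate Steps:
D(y) = -1 + y²
O(B) = 2*B*(1 + B) (O(B) = (B + B)*(B + B/B) = (2*B)*(B + 1) = (2*B)*(1 + B) = 2*B*(1 + B))
D(404) - O(1697) = (-1 + 404²) - 2*1697*(1 + 1697) = (-1 + 163216) - 2*1697*1698 = 163215 - 1*5763012 = 163215 - 5763012 = -5599797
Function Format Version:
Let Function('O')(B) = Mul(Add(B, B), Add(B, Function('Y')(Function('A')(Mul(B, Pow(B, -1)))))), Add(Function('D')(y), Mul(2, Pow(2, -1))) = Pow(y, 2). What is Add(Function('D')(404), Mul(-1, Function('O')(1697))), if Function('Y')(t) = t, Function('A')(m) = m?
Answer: -5599797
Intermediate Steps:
Function('D')(y) = Add(-1, Pow(y, 2))
Function('O')(B) = Mul(2, B, Add(1, B)) (Function('O')(B) = Mul(Add(B, B), Add(B, Mul(B, Pow(B, -1)))) = Mul(Mul(2, B), Add(B, 1)) = Mul(Mul(2, B), Add(1, B)) = Mul(2, B, Add(1, B)))
Add(Function('D')(404), Mul(-1, Function('O')(1697))) = Add(Add(-1, Pow(404, 2)), Mul(-1, Mul(2, 1697, Add(1, 1697)))) = Add(Add(-1, 163216), Mul(-1, Mul(2, 1697, 1698))) = Add(163215, Mul(-1, 5763012)) = Add(163215, -5763012) = -5599797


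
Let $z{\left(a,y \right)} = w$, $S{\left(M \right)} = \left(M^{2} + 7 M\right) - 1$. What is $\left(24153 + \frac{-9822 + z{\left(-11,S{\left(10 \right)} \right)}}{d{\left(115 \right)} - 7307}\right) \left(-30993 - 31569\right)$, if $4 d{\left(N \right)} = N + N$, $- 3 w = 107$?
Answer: $- \frac{21910092167698}{14499} \approx -1.5111 \cdot 10^{9}$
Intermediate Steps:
$w = - \frac{107}{3}$ ($w = \left(- \frac{1}{3}\right) 107 = - \frac{107}{3} \approx -35.667$)
$d{\left(N \right)} = \frac{N}{2}$ ($d{\left(N \right)} = \frac{N + N}{4} = \frac{2 N}{4} = \frac{N}{2}$)
$S{\left(M \right)} = -1 + M^{2} + 7 M$
$z{\left(a,y \right)} = - \frac{107}{3}$
$\left(24153 + \frac{-9822 + z{\left(-11,S{\left(10 \right)} \right)}}{d{\left(115 \right)} - 7307}\right) \left(-30993 - 31569\right) = \left(24153 + \frac{-9822 - \frac{107}{3}}{\frac{1}{2} \cdot 115 - 7307}\right) \left(-30993 - 31569\right) = \left(24153 - \frac{29573}{3 \left(\frac{115}{2} - 7307\right)}\right) \left(-62562\right) = \left(24153 - \frac{29573}{3 \left(- \frac{14499}{2}\right)}\right) \left(-62562\right) = \left(24153 - - \frac{59146}{43497}\right) \left(-62562\right) = \left(24153 + \frac{59146}{43497}\right) \left(-62562\right) = \frac{1050642187}{43497} \left(-62562\right) = - \frac{21910092167698}{14499}$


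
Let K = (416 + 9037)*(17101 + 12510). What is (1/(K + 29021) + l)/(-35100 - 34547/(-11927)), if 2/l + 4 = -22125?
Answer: 6677467860033/2593176283153583397548 ≈ 2.5750e-9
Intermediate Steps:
l = -2/22129 (l = 2/(-4 - 22125) = 2/(-22129) = 2*(-1/22129) = -2/22129 ≈ -9.0379e-5)
K = 279912783 (K = 9453*29611 = 279912783)
(1/(K + 29021) + l)/(-35100 - 34547/(-11927)) = (1/(279912783 + 29021) - 2/22129)/(-35100 - 34547/(-11927)) = (1/279941804 - 2/22129)/(-35100 - 34547*(-1/11927)) = (1/279941804 - 2/22129)/(-35100 + 34547/11927) = -559861479/(6194832180716*(-418603153/11927)) = -559861479/6194832180716*(-11927/418603153) = 6677467860033/2593176283153583397548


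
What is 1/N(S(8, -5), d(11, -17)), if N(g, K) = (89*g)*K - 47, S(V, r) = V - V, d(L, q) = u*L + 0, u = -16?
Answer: -1/47 ≈ -0.021277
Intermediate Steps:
d(L, q) = -16*L (d(L, q) = -16*L + 0 = -16*L)
S(V, r) = 0
N(g, K) = -47 + 89*K*g (N(g, K) = 89*K*g - 47 = -47 + 89*K*g)
1/N(S(8, -5), d(11, -17)) = 1/(-47 + 89*(-16*11)*0) = 1/(-47 + 89*(-176)*0) = 1/(-47 + 0) = 1/(-47) = -1/47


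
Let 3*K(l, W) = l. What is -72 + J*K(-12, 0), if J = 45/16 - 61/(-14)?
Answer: -2819/28 ≈ -100.68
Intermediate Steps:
K(l, W) = l/3
J = 803/112 (J = 45*(1/16) - 61*(-1/14) = 45/16 + 61/14 = 803/112 ≈ 7.1696)
-72 + J*K(-12, 0) = -72 + 803*((1/3)*(-12))/112 = -72 + (803/112)*(-4) = -72 - 803/28 = -2819/28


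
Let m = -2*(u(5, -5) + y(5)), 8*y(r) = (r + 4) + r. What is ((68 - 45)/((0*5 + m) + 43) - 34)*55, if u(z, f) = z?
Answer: -107800/59 ≈ -1827.1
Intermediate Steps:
y(r) = ½ + r/4 (y(r) = ((r + 4) + r)/8 = ((4 + r) + r)/8 = (4 + 2*r)/8 = ½ + r/4)
m = -27/2 (m = -2*(5 + (½ + (¼)*5)) = -2*(5 + (½ + 5/4)) = -2*(5 + 7/4) = -2*27/4 = -27/2 ≈ -13.500)
((68 - 45)/((0*5 + m) + 43) - 34)*55 = ((68 - 45)/((0*5 - 27/2) + 43) - 34)*55 = (23/((0 - 27/2) + 43) - 34)*55 = (23/(-27/2 + 43) - 34)*55 = (23/(59/2) - 34)*55 = (23*(2/59) - 34)*55 = (46/59 - 34)*55 = -1960/59*55 = -107800/59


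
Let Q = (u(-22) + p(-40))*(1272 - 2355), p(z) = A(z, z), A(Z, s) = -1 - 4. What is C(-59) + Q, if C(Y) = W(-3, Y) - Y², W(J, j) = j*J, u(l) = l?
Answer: 25937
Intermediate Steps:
A(Z, s) = -5
W(J, j) = J*j
C(Y) = -Y² - 3*Y (C(Y) = -3*Y - Y² = -Y² - 3*Y)
p(z) = -5
Q = 29241 (Q = (-22 - 5)*(1272 - 2355) = -27*(-1083) = 29241)
C(-59) + Q = -59*(-3 - 1*(-59)) + 29241 = -59*(-3 + 59) + 29241 = -59*56 + 29241 = -3304 + 29241 = 25937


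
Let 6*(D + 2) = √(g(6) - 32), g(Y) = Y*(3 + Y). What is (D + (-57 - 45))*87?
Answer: -9048 + 29*√22/2 ≈ -8980.0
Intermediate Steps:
D = -2 + √22/6 (D = -2 + √(6*(3 + 6) - 32)/6 = -2 + √(6*9 - 32)/6 = -2 + √(54 - 32)/6 = -2 + √22/6 ≈ -1.2183)
(D + (-57 - 45))*87 = ((-2 + √22/6) + (-57 - 45))*87 = ((-2 + √22/6) - 102)*87 = (-104 + √22/6)*87 = -9048 + 29*√22/2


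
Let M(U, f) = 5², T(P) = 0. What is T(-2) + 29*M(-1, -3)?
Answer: 725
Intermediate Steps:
M(U, f) = 25
T(-2) + 29*M(-1, -3) = 0 + 29*25 = 0 + 725 = 725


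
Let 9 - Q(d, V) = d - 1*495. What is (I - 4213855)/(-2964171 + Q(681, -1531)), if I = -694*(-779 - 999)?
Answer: 2979923/2964348 ≈ 1.0053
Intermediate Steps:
Q(d, V) = 504 - d (Q(d, V) = 9 - (d - 1*495) = 9 - (d - 495) = 9 - (-495 + d) = 9 + (495 - d) = 504 - d)
I = 1233932 (I = -694*(-1778) = 1233932)
(I - 4213855)/(-2964171 + Q(681, -1531)) = (1233932 - 4213855)/(-2964171 + (504 - 1*681)) = -2979923/(-2964171 + (504 - 681)) = -2979923/(-2964171 - 177) = -2979923/(-2964348) = -2979923*(-1/2964348) = 2979923/2964348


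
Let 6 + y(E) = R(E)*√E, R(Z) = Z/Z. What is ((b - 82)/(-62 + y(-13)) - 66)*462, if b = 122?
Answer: -142648044/4637 - 18480*I*√13/4637 ≈ -30763.0 - 14.369*I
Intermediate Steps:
R(Z) = 1
y(E) = -6 + √E (y(E) = -6 + 1*√E = -6 + √E)
((b - 82)/(-62 + y(-13)) - 66)*462 = ((122 - 82)/(-62 + (-6 + √(-13))) - 66)*462 = (40/(-62 + (-6 + I*√13)) - 66)*462 = (40/(-68 + I*√13) - 66)*462 = (-66 + 40/(-68 + I*√13))*462 = -30492 + 18480/(-68 + I*√13)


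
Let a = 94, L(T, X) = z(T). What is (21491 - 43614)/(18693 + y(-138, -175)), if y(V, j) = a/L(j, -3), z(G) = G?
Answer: -3871525/3271181 ≈ -1.1835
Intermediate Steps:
L(T, X) = T
y(V, j) = 94/j
(21491 - 43614)/(18693 + y(-138, -175)) = (21491 - 43614)/(18693 + 94/(-175)) = -22123/(18693 + 94*(-1/175)) = -22123/(18693 - 94/175) = -22123/3271181/175 = -22123*175/3271181 = -3871525/3271181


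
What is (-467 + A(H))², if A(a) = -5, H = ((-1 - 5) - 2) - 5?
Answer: 222784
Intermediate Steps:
H = -13 (H = (-6 - 2) - 5 = -8 - 5 = -13)
(-467 + A(H))² = (-467 - 5)² = (-472)² = 222784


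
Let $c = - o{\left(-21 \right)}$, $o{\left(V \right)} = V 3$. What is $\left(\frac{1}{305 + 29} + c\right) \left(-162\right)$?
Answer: $- \frac{1704483}{167} \approx -10206.0$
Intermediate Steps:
$o{\left(V \right)} = 3 V$
$c = 63$ ($c = - 3 \left(-21\right) = \left(-1\right) \left(-63\right) = 63$)
$\left(\frac{1}{305 + 29} + c\right) \left(-162\right) = \left(\frac{1}{305 + 29} + 63\right) \left(-162\right) = \left(\frac{1}{334} + 63\right) \left(-162\right) = \frac{21043}{334} \left(-162\right) = - \frac{1704483}{167}$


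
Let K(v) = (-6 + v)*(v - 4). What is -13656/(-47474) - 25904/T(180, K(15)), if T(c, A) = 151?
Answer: -613852220/3584287 ≈ -171.26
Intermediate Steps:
K(v) = (-6 + v)*(-4 + v)
-13656/(-47474) - 25904/T(180, K(15)) = -13656/(-47474) - 25904/151 = -13656*(-1/47474) - 25904*1/151 = 6828/23737 - 25904/151 = -613852220/3584287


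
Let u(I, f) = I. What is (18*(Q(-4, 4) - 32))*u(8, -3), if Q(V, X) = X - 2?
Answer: -4320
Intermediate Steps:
Q(V, X) = -2 + X
(18*(Q(-4, 4) - 32))*u(8, -3) = (18*((-2 + 4) - 32))*8 = (18*(2 - 32))*8 = (18*(-30))*8 = -540*8 = -4320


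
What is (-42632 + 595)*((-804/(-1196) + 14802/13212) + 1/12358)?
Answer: -153287947067384/2034120621 ≈ -75358.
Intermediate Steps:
(-42632 + 595)*((-804/(-1196) + 14802/13212) + 1/12358) = -42037*((-804*(-1/1196) + 14802*(1/13212)) + 1/12358) = -42037*((201/299 + 2467/2202) + 1/12358) = -42037*(1180235/658398 + 1/12358) = -42037*3646500632/2034120621 = -153287947067384/2034120621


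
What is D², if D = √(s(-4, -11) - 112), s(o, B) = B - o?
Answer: -119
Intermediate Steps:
D = I*√119 (D = √((-11 - 1*(-4)) - 112) = √((-11 + 4) - 112) = √(-7 - 112) = √(-119) = I*√119 ≈ 10.909*I)
D² = (I*√119)² = -119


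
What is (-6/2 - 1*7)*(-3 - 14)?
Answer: 170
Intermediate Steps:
(-6/2 - 1*7)*(-3 - 14) = (-6*½ - 7)*(-17) = (-3 - 7)*(-17) = -10*(-17) = 170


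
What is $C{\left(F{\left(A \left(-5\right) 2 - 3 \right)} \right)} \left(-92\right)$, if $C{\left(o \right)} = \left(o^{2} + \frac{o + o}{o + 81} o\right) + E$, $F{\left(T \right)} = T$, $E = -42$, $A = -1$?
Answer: $- \frac{8211}{11} \approx -746.45$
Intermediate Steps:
$C{\left(o \right)} = -42 + o^{2} + \frac{2 o^{2}}{81 + o}$ ($C{\left(o \right)} = \left(o^{2} + \frac{o + o}{o + 81} o\right) - 42 = \left(o^{2} + \frac{2 o}{81 + o} o\right) - 42 = \left(o^{2} + \frac{2 o^{2}}{81 + o}\right) - 42 = -42 + o^{2} + \frac{2 o^{2}}{81 + o}$)
$C{\left(F{\left(A \left(-5\right) 2 - 3 \right)} \right)} \left(-92\right) = \frac{-3402 + \left(\left(-1\right) \left(-5\right) 2 - 3\right)^{3} - 42 \left(\left(-1\right) \left(-5\right) 2 - 3\right) + 83 \left(\left(-1\right) \left(-5\right) 2 - 3\right)^{2}}{81 - \left(3 - \left(-1\right) \left(-5\right) 2\right)} \left(-92\right) = \frac{-3402 + \left(5 \cdot 2 - 3\right)^{3} - 42 \left(5 \cdot 2 - 3\right) + 83 \left(5 \cdot 2 - 3\right)^{2}}{81 + \left(5 \cdot 2 - 3\right)} \left(-92\right) = \frac{-3402 + \left(10 - 3\right)^{3} - 42 \left(10 - 3\right) + 83 \left(10 - 3\right)^{2}}{81 + \left(10 - 3\right)} \left(-92\right) = \frac{-3402 + 7^{3} - 294 + 83 \cdot 7^{2}}{81 + 7} \left(-92\right) = \frac{-3402 + 343 - 294 + 83 \cdot 49}{88} \left(-92\right) = \frac{-3402 + 343 - 294 + 4067}{88} \left(-92\right) = \frac{1}{88} \cdot 714 \left(-92\right) = \frac{357}{44} \left(-92\right) = - \frac{8211}{11}$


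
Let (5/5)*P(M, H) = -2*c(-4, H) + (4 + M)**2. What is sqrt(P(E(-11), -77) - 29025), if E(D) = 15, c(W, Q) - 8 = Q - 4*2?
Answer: I*sqrt(28510) ≈ 168.85*I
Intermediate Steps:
c(W, Q) = Q (c(W, Q) = 8 + (Q - 4*2) = 8 + (Q - 8) = 8 + (-8 + Q) = Q)
P(M, H) = (4 + M)**2 - 2*H (P(M, H) = -2*H + (4 + M)**2 = (4 + M)**2 - 2*H)
sqrt(P(E(-11), -77) - 29025) = sqrt(((4 + 15)**2 - 2*(-77)) - 29025) = sqrt((19**2 + 154) - 29025) = sqrt((361 + 154) - 29025) = sqrt(515 - 29025) = sqrt(-28510) = I*sqrt(28510)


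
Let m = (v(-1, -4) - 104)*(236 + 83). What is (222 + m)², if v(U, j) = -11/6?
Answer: 40494720289/36 ≈ 1.1249e+9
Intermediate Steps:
v(U, j) = -11/6 (v(U, j) = -11*⅙ = -11/6)
m = -202565/6 (m = (-11/6 - 104)*(236 + 83) = -635/6*319 = -202565/6 ≈ -33761.)
(222 + m)² = (222 - 202565/6)² = (-201233/6)² = 40494720289/36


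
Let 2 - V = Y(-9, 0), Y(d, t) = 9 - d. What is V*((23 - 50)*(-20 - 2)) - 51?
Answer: -9555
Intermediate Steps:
V = -16 (V = 2 - (9 - 1*(-9)) = 2 - (9 + 9) = 2 - 1*18 = 2 - 18 = -16)
V*((23 - 50)*(-20 - 2)) - 51 = -16*(23 - 50)*(-20 - 2) - 51 = -(-432)*(-22) - 51 = -16*594 - 51 = -9504 - 51 = -9555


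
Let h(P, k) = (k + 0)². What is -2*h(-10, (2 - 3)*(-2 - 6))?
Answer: -128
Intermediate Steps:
h(P, k) = k²
-2*h(-10, (2 - 3)*(-2 - 6)) = -2*(-2 - 6)²*(2 - 3)² = -2*(-1*(-8))² = -2*8² = -2*64 = -128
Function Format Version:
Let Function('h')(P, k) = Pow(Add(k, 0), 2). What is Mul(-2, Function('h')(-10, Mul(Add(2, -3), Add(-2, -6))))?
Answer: -128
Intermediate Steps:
Function('h')(P, k) = Pow(k, 2)
Mul(-2, Function('h')(-10, Mul(Add(2, -3), Add(-2, -6)))) = Mul(-2, Pow(Mul(Add(2, -3), Add(-2, -6)), 2)) = Mul(-2, Pow(Mul(-1, -8), 2)) = Mul(-2, Pow(8, 2)) = Mul(-2, 64) = -128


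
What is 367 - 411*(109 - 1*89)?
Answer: -7853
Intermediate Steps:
367 - 411*(109 - 1*89) = 367 - 411*(109 - 89) = 367 - 411*20 = 367 - 8220 = -7853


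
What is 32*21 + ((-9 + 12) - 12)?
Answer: 663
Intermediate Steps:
32*21 + ((-9 + 12) - 12) = 672 + (3 - 12) = 672 - 9 = 663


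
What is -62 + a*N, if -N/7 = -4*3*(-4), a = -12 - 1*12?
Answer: 8002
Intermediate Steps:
a = -24 (a = -12 - 12 = -24)
N = -336 (N = -7*(-4*3)*(-4) = -(-84)*(-4) = -7*48 = -336)
-62 + a*N = -62 - 24*(-336) = -62 + 8064 = 8002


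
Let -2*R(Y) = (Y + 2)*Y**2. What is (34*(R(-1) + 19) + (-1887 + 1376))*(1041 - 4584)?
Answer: -418074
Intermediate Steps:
R(Y) = -Y**2*(2 + Y)/2 (R(Y) = -(Y + 2)*Y**2/2 = -(2 + Y)*Y**2/2 = -Y**2*(2 + Y)/2)
(34*(R(-1) + 19) + (-1887 + 1376))*(1041 - 4584) = (34*((1/2)*(-1)**2*(-2 - 1*(-1)) + 19) + (-1887 + 1376))*(1041 - 4584) = (34*((1/2)*1*(-2 + 1) + 19) - 511)*(-3543) = (34*((1/2)*1*(-1) + 19) - 511)*(-3543) = (34*(-1/2 + 19) - 511)*(-3543) = (34*(37/2) - 511)*(-3543) = (629 - 511)*(-3543) = 118*(-3543) = -418074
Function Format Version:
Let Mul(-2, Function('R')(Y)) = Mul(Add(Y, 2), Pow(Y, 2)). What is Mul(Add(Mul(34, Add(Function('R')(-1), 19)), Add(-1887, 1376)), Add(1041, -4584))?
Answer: -418074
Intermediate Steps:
Function('R')(Y) = Mul(Rational(-1, 2), Pow(Y, 2), Add(2, Y)) (Function('R')(Y) = Mul(Rational(-1, 2), Mul(Add(Y, 2), Pow(Y, 2))) = Mul(Rational(-1, 2), Mul(Add(2, Y), Pow(Y, 2))) = Mul(Rational(-1, 2), Mul(Pow(Y, 2), Add(2, Y))) = Mul(Rational(-1, 2), Pow(Y, 2), Add(2, Y)))
Mul(Add(Mul(34, Add(Function('R')(-1), 19)), Add(-1887, 1376)), Add(1041, -4584)) = Mul(Add(Mul(34, Add(Mul(Rational(1, 2), Pow(-1, 2), Add(-2, Mul(-1, -1))), 19)), Add(-1887, 1376)), Add(1041, -4584)) = Mul(Add(Mul(34, Add(Mul(Rational(1, 2), 1, Add(-2, 1)), 19)), -511), -3543) = Mul(Add(Mul(34, Add(Mul(Rational(1, 2), 1, -1), 19)), -511), -3543) = Mul(Add(Mul(34, Add(Rational(-1, 2), 19)), -511), -3543) = Mul(Add(Mul(34, Rational(37, 2)), -511), -3543) = Mul(Add(629, -511), -3543) = Mul(118, -3543) = -418074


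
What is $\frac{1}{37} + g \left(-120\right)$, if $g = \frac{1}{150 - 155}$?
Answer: $\frac{889}{37} \approx 24.027$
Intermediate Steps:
$g = - \frac{1}{5}$ ($g = \frac{1}{-5} = - \frac{1}{5} \approx -0.2$)
$\frac{1}{37} + g \left(-120\right) = \frac{1}{37} - -24 = \frac{1}{37} + 24 = \frac{889}{37}$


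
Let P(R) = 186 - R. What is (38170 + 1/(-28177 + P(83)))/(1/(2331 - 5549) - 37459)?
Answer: -1724179587611/1692062975331 ≈ -1.0190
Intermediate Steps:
(38170 + 1/(-28177 + P(83)))/(1/(2331 - 5549) - 37459) = (38170 + 1/(-28177 + (186 - 1*83)))/(1/(2331 - 5549) - 37459) = (38170 + 1/(-28177 + (186 - 83)))/(1/(-3218) - 37459) = (38170 + 1/(-28177 + 103))/(-1/3218 - 37459) = (38170 + 1/(-28074))/(-120543063/3218) = (38170 - 1/28074)*(-3218/120543063) = (1071584579/28074)*(-3218/120543063) = -1724179587611/1692062975331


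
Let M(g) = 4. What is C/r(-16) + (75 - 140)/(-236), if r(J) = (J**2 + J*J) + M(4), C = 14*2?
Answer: 10037/30444 ≈ 0.32969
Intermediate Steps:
C = 28
r(J) = 4 + 2*J**2 (r(J) = (J**2 + J*J) + 4 = (J**2 + J**2) + 4 = 2*J**2 + 4 = 4 + 2*J**2)
C/r(-16) + (75 - 140)/(-236) = 28/(4 + 2*(-16)**2) + (75 - 140)/(-236) = 28/(4 + 2*256) - 65*(-1/236) = 28/(4 + 512) + 65/236 = 28/516 + 65/236 = 28*(1/516) + 65/236 = 7/129 + 65/236 = 10037/30444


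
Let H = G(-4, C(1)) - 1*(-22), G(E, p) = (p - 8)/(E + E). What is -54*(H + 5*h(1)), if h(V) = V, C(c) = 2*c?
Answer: -2997/2 ≈ -1498.5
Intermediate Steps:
G(E, p) = (-8 + p)/(2*E) (G(E, p) = (-8 + p)/((2*E)) = (-8 + p)*(1/(2*E)) = (-8 + p)/(2*E))
H = 91/4 (H = (½)*(-8 + 2*1)/(-4) - 1*(-22) = (½)*(-¼)*(-8 + 2) + 22 = (½)*(-¼)*(-6) + 22 = ¾ + 22 = 91/4 ≈ 22.750)
-54*(H + 5*h(1)) = -54*(91/4 + 5*1) = -54*(91/4 + 5) = -54*111/4 = -2997/2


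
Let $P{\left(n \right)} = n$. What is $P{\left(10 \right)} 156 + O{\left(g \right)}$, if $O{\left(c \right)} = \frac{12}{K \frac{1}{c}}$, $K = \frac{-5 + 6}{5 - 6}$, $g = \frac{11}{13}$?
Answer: $\frac{20148}{13} \approx 1549.8$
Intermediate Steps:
$g = \frac{11}{13}$ ($g = 11 \cdot \frac{1}{13} = \frac{11}{13} \approx 0.84615$)
$K = -1$ ($K = 1 \frac{1}{-1} = 1 \left(-1\right) = -1$)
$O{\left(c \right)} = - 12 c$ ($O{\left(c \right)} = \frac{12}{\left(-1\right) \frac{1}{c}} = 12 \left(- c\right) = - 12 c$)
$P{\left(10 \right)} 156 + O{\left(g \right)} = 10 \cdot 156 - \frac{132}{13} = 1560 - \frac{132}{13} = \frac{20148}{13}$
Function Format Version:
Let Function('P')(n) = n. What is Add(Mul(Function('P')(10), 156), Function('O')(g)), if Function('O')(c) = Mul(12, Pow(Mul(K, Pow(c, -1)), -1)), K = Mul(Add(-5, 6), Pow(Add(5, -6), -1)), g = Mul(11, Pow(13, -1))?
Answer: Rational(20148, 13) ≈ 1549.8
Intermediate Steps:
g = Rational(11, 13) (g = Mul(11, Rational(1, 13)) = Rational(11, 13) ≈ 0.84615)
K = -1 (K = Mul(1, Pow(-1, -1)) = Mul(1, -1) = -1)
Function('O')(c) = Mul(-12, c) (Function('O')(c) = Mul(12, Pow(Mul(-1, Pow(c, -1)), -1)) = Mul(12, Mul(-1, c)) = Mul(-12, c))
Add(Mul(Function('P')(10), 156), Function('O')(g)) = Add(Mul(10, 156), Mul(-12, Rational(11, 13))) = Add(1560, Rational(-132, 13)) = Rational(20148, 13)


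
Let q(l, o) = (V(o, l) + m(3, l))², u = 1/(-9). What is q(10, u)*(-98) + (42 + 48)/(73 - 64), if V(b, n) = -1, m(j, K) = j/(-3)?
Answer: -382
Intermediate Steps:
m(j, K) = -j/3 (m(j, K) = j*(-⅓) = -j/3)
u = -⅑ ≈ -0.11111
q(l, o) = 4 (q(l, o) = (-1 - ⅓*3)² = (-1 - 1)² = (-2)² = 4)
q(10, u)*(-98) + (42 + 48)/(73 - 64) = 4*(-98) + (42 + 48)/(73 - 64) = -392 + 90/9 = -392 + 90*(⅑) = -392 + 10 = -382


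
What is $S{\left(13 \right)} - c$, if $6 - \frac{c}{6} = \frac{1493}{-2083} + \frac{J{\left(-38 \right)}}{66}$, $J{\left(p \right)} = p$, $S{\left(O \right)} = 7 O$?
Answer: $\frac{1082523}{22913} \approx 47.245$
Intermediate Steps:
$c = \frac{1002560}{22913}$ ($c = 36 - 6 \left(\frac{1493}{-2083} - \frac{38}{66}\right) = 36 - 6 \left(1493 \left(- \frac{1}{2083}\right) - \frac{19}{33}\right) = 36 - 6 \left(- \frac{1493}{2083} - \frac{19}{33}\right) = 36 - - \frac{177692}{22913} = 36 + \frac{177692}{22913} = \frac{1002560}{22913} \approx 43.755$)
$S{\left(13 \right)} - c = 7 \cdot 13 - \frac{1002560}{22913} = 91 - \frac{1002560}{22913} = \frac{1082523}{22913}$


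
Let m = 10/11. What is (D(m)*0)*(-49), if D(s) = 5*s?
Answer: 0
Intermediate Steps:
m = 10/11 (m = 10*(1/11) = 10/11 ≈ 0.90909)
(D(m)*0)*(-49) = ((5*(10/11))*0)*(-49) = ((50/11)*0)*(-49) = 0*(-49) = 0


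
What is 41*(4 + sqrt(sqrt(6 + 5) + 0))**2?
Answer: 41*(4 + 11**(1/4))**2 ≈ 1389.3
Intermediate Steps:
41*(4 + sqrt(sqrt(6 + 5) + 0))**2 = 41*(4 + sqrt(sqrt(11) + 0))**2 = 41*(4 + sqrt(sqrt(11)))**2 = 41*(4 + 11**(1/4))**2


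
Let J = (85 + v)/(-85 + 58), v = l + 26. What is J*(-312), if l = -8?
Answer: 10712/9 ≈ 1190.2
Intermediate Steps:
v = 18 (v = -8 + 26 = 18)
J = -103/27 (J = (85 + 18)/(-85 + 58) = 103/(-27) = 103*(-1/27) = -103/27 ≈ -3.8148)
J*(-312) = -103/27*(-312) = 10712/9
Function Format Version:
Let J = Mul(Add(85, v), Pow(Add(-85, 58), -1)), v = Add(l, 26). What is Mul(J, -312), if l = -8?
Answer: Rational(10712, 9) ≈ 1190.2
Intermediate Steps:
v = 18 (v = Add(-8, 26) = 18)
J = Rational(-103, 27) (J = Mul(Add(85, 18), Pow(Add(-85, 58), -1)) = Mul(103, Pow(-27, -1)) = Mul(103, Rational(-1, 27)) = Rational(-103, 27) ≈ -3.8148)
Mul(J, -312) = Mul(Rational(-103, 27), -312) = Rational(10712, 9)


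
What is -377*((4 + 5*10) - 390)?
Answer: 126672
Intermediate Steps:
-377*((4 + 5*10) - 390) = -377*((4 + 50) - 390) = -377*(54 - 390) = -377*(-336) = 126672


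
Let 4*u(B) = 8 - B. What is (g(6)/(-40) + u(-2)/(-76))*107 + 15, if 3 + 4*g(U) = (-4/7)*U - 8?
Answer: 449633/21280 ≈ 21.129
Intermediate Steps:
u(B) = 2 - B/4 (u(B) = (8 - B)/4 = 2 - B/4)
g(U) = -11/4 - U/7 (g(U) = -3/4 + ((-4/7)*U - 8)/4 = -3/4 + ((-4*1/7)*U - 8)/4 = -3/4 + (-4*U/7 - 8)/4 = -3/4 + (-8 - 4*U/7)/4 = -3/4 + (-2 - U/7) = -11/4 - U/7)
(g(6)/(-40) + u(-2)/(-76))*107 + 15 = ((-11/4 - 1/7*6)/(-40) + (2 - 1/4*(-2))/(-76))*107 + 15 = ((-11/4 - 6/7)*(-1/40) + (2 + 1/2)*(-1/76))*107 + 15 = (-101/28*(-1/40) + (5/2)*(-1/76))*107 + 15 = (101/1120 - 5/152)*107 + 15 = (1219/21280)*107 + 15 = 130433/21280 + 15 = 449633/21280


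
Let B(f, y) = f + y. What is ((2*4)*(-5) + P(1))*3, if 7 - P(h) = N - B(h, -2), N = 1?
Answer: -105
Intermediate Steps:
P(h) = 4 + h (P(h) = 7 - (1 - (h - 2)) = 7 - (1 - (-2 + h)) = 7 - (1 + (2 - h)) = 7 - (3 - h) = 7 + (-3 + h) = 4 + h)
((2*4)*(-5) + P(1))*3 = ((2*4)*(-5) + (4 + 1))*3 = (8*(-5) + 5)*3 = (-40 + 5)*3 = -35*3 = -105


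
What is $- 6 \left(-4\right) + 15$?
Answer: $39$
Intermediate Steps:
$- 6 \left(-4\right) + 15 = \left(-1\right) \left(-24\right) + 15 = 24 + 15 = 39$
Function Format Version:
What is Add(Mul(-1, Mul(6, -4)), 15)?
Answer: 39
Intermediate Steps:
Add(Mul(-1, Mul(6, -4)), 15) = Add(Mul(-1, -24), 15) = Add(24, 15) = 39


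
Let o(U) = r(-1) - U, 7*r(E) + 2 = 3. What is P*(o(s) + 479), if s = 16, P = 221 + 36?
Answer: 833194/7 ≈ 1.1903e+5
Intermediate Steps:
r(E) = ⅐ (r(E) = -2/7 + (⅐)*3 = -2/7 + 3/7 = ⅐)
P = 257
o(U) = ⅐ - U
P*(o(s) + 479) = 257*((⅐ - 1*16) + 479) = 257*((⅐ - 16) + 479) = 257*(-111/7 + 479) = 257*(3242/7) = 833194/7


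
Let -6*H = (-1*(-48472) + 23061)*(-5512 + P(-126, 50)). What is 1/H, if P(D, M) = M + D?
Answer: 3/199863202 ≈ 1.5010e-8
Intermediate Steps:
P(D, M) = D + M
H = 199863202/3 (H = -(-1*(-48472) + 23061)*(-5512 + (-126 + 50))/6 = -(48472 + 23061)*(-5512 - 76)/6 = -71533*(-5588)/6 = -⅙*(-399726404) = 199863202/3 ≈ 6.6621e+7)
1/H = 1/(199863202/3) = 3/199863202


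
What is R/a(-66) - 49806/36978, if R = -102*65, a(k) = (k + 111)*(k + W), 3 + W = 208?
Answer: -6185563/2569971 ≈ -2.4069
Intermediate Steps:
W = 205 (W = -3 + 208 = 205)
a(k) = (111 + k)*(205 + k) (a(k) = (k + 111)*(k + 205) = (111 + k)*(205 + k))
R = -6630
R/a(-66) - 49806/36978 = -6630/(22755 + (-66)² + 316*(-66)) - 49806/36978 = -6630/(22755 + 4356 - 20856) - 49806*1/36978 = -6630/6255 - 8301/6163 = -6630*1/6255 - 8301/6163 = -442/417 - 8301/6163 = -6185563/2569971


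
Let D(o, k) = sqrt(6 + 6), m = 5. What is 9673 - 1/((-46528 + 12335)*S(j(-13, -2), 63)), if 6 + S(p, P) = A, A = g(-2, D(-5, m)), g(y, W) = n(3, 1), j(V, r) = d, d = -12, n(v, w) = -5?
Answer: 3638237778/376123 ≈ 9673.0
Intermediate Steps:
D(o, k) = 2*sqrt(3) (D(o, k) = sqrt(12) = 2*sqrt(3))
j(V, r) = -12
g(y, W) = -5
A = -5
S(p, P) = -11 (S(p, P) = -6 - 5 = -11)
9673 - 1/((-46528 + 12335)*S(j(-13, -2), 63)) = 9673 - 1/((-46528 + 12335)*(-11)) = 9673 - (-1)/((-34193)*11) = 9673 - (-1)*(-1)/(34193*11) = 9673 - 1*1/376123 = 9673 - 1/376123 = 3638237778/376123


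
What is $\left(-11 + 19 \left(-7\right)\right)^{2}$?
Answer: $20736$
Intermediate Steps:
$\left(-11 + 19 \left(-7\right)\right)^{2} = \left(-11 - 133\right)^{2} = \left(-144\right)^{2} = 20736$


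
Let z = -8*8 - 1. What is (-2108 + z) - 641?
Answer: -2814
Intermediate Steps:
z = -65 (z = -64 - 1 = -65)
(-2108 + z) - 641 = (-2108 - 65) - 641 = -2173 - 641 = -2814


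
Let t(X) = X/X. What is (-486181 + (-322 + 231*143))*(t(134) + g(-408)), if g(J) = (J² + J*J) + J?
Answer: -150788297870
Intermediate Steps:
t(X) = 1
g(J) = J + 2*J² (g(J) = (J² + J²) + J = 2*J² + J = J + 2*J²)
(-486181 + (-322 + 231*143))*(t(134) + g(-408)) = (-486181 + (-322 + 231*143))*(1 - 408*(1 + 2*(-408))) = (-486181 + (-322 + 33033))*(1 - 408*(1 - 816)) = (-486181 + 32711)*(1 - 408*(-815)) = -453470*(1 + 332520) = -453470*332521 = -150788297870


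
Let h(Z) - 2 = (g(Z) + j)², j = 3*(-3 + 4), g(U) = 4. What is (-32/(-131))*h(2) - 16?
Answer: -464/131 ≈ -3.5420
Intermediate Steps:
j = 3 (j = 3*1 = 3)
h(Z) = 51 (h(Z) = 2 + (4 + 3)² = 2 + 7² = 2 + 49 = 51)
(-32/(-131))*h(2) - 16 = -32/(-131)*51 - 16 = -32*(-1/131)*51 - 16 = (32/131)*51 - 16 = 1632/131 - 16 = -464/131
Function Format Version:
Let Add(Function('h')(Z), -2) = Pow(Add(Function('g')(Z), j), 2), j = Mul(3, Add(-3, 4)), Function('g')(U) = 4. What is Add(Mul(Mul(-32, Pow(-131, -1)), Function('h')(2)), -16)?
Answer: Rational(-464, 131) ≈ -3.5420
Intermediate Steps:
j = 3 (j = Mul(3, 1) = 3)
Function('h')(Z) = 51 (Function('h')(Z) = Add(2, Pow(Add(4, 3), 2)) = Add(2, Pow(7, 2)) = Add(2, 49) = 51)
Add(Mul(Mul(-32, Pow(-131, -1)), Function('h')(2)), -16) = Add(Mul(Mul(-32, Pow(-131, -1)), 51), -16) = Add(Mul(Mul(-32, Rational(-1, 131)), 51), -16) = Add(Mul(Rational(32, 131), 51), -16) = Add(Rational(1632, 131), -16) = Rational(-464, 131)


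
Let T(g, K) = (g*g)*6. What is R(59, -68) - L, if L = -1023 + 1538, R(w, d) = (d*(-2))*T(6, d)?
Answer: 28861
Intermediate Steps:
T(g, K) = 6*g² (T(g, K) = g²*6 = 6*g²)
R(w, d) = -432*d (R(w, d) = (d*(-2))*(6*6²) = (-2*d)*(6*36) = -2*d*216 = -432*d)
L = 515
R(59, -68) - L = -432*(-68) - 1*515 = 29376 - 515 = 28861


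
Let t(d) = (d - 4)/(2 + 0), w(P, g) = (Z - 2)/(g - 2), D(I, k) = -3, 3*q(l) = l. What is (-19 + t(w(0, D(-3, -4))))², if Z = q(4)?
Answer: 98596/225 ≈ 438.20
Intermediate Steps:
q(l) = l/3
Z = 4/3 (Z = (⅓)*4 = 4/3 ≈ 1.3333)
w(P, g) = -2/(3*(-2 + g)) (w(P, g) = (4/3 - 2)/(g - 2) = -2/(3*(-2 + g)))
t(d) = -2 + d/2 (t(d) = (-4 + d)/2 = (-4 + d)*(½) = -2 + d/2)
(-19 + t(w(0, D(-3, -4))))² = (-19 + (-2 + (-2/(-6 + 3*(-3)))/2))² = (-19 + (-2 + (-2/(-6 - 9))/2))² = (-19 + (-2 + (-2/(-15))/2))² = (-19 + (-2 + (-2*(-1/15))/2))² = (-19 + (-2 + (½)*(2/15)))² = (-19 + (-2 + 1/15))² = (-19 - 29/15)² = (-314/15)² = 98596/225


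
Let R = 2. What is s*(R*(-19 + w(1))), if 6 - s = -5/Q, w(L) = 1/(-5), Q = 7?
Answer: -9024/35 ≈ -257.83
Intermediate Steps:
w(L) = -1/5
s = 47/7 (s = 6 - (-5)/7 = 6 - 1*(-5/7) = 6 + 5/7 = 47/7 ≈ 6.7143)
s*(R*(-19 + w(1))) = 47*(2*(-19 - 1/5))/7 = 47*(2*(-96/5))/7 = (47/7)*(-192/5) = -9024/35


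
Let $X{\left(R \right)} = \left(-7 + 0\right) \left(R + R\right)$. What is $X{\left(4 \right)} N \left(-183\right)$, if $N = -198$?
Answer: $-2029104$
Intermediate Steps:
$X{\left(R \right)} = - 14 R$ ($X{\left(R \right)} = - 7 \cdot 2 R = - 14 R$)
$X{\left(4 \right)} N \left(-183\right) = \left(-14\right) 4 \left(-198\right) \left(-183\right) = \left(-56\right) \left(-198\right) \left(-183\right) = 11088 \left(-183\right) = -2029104$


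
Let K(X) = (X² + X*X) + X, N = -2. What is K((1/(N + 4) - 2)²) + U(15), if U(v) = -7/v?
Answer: 1429/120 ≈ 11.908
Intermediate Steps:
K(X) = X + 2*X² (K(X) = (X² + X²) + X = 2*X² + X = X + 2*X²)
K((1/(N + 4) - 2)²) + U(15) = (1/(-2 + 4) - 2)²*(1 + 2*(1/(-2 + 4) - 2)²) - 7/15 = (1/2 - 2)²*(1 + 2*(1/2 - 2)²) - 7*1/15 = (½ - 2)²*(1 + 2*(½ - 2)²) - 7/15 = (-3/2)²*(1 + 2*(-3/2)²) - 7/15 = 9*(1 + 2*(9/4))/4 - 7/15 = 9*(1 + 9/2)/4 - 7/15 = (9/4)*(11/2) - 7/15 = 99/8 - 7/15 = 1429/120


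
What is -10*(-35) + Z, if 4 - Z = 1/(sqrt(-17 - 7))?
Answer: 354 + I*sqrt(6)/12 ≈ 354.0 + 0.20412*I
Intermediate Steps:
Z = 4 + I*sqrt(6)/12 (Z = 4 - 1/(sqrt(-17 - 7)) = 4 - 1/(sqrt(-24)) = 4 - 1/(2*I*sqrt(6)) = 4 - (-1)*I*sqrt(6)/12 = 4 + I*sqrt(6)/12 ≈ 4.0 + 0.20412*I)
-10*(-35) + Z = -10*(-35) + (4 + I*sqrt(6)/12) = 350 + (4 + I*sqrt(6)/12) = 354 + I*sqrt(6)/12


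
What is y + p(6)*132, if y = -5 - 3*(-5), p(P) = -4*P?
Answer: -3158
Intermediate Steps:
y = 10 (y = -5 + 15 = 10)
y + p(6)*132 = 10 - 4*6*132 = 10 - 24*132 = 10 - 3168 = -3158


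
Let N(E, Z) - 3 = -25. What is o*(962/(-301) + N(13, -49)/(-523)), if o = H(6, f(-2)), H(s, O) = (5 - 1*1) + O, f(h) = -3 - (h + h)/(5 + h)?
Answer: -496504/67467 ≈ -7.3592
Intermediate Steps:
N(E, Z) = -22 (N(E, Z) = 3 - 25 = -22)
f(h) = -3 - 2*h/(5 + h)
H(s, O) = 4 + O (H(s, O) = (5 - 1) + O = 4 + O)
o = 7/3 (o = 4 + 5*(-3 - 1*(-2))/(5 - 2) = 4 + 5*(-3 + 2)/3 = 4 + 5*(⅓)*(-1) = 4 - 5/3 = 7/3 ≈ 2.3333)
o*(962/(-301) + N(13, -49)/(-523)) = 7*(962/(-301) - 22/(-523))/3 = 7*(962*(-1/301) - 22*(-1/523))/3 = 7*(-962/301 + 22/523)/3 = (7/3)*(-496504/157423) = -496504/67467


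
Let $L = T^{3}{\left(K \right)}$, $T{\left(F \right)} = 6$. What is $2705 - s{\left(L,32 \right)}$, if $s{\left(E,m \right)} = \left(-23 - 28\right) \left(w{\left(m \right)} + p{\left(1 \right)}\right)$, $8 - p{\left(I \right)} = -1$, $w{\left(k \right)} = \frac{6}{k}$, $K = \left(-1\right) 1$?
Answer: $\frac{50777}{16} \approx 3173.6$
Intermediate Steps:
$K = -1$
$p{\left(I \right)} = 9$ ($p{\left(I \right)} = 8 - -1 = 8 + 1 = 9$)
$L = 216$ ($L = 6^{3} = 216$)
$s{\left(E,m \right)} = -459 - \frac{306}{m}$ ($s{\left(E,m \right)} = \left(-23 - 28\right) \left(\frac{6}{m} + 9\right) = - 51 \left(9 + \frac{6}{m}\right) = -459 - \frac{306}{m}$)
$2705 - s{\left(L,32 \right)} = 2705 - \left(-459 - \frac{306}{32}\right) = 2705 - \left(-459 - \frac{153}{16}\right) = 2705 - - \frac{7497}{16} = 2705 + \frac{7497}{16} = \frac{50777}{16}$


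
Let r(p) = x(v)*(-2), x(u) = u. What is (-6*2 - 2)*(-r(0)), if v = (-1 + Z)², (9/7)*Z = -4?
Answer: -38332/81 ≈ -473.23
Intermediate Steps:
Z = -28/9 (Z = (7/9)*(-4) = -28/9 ≈ -3.1111)
v = 1369/81 (v = (-1 - 28/9)² = (-37/9)² = 1369/81 ≈ 16.901)
r(p) = -2738/81 (r(p) = (1369/81)*(-2) = -2738/81)
(-6*2 - 2)*(-r(0)) = (-6*2 - 2)*(-1*(-2738/81)) = (-12 - 2)*(2738/81) = -14*2738/81 = -38332/81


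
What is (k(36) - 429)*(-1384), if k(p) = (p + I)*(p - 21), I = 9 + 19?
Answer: -734904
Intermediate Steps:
I = 28
k(p) = (-21 + p)*(28 + p) (k(p) = (p + 28)*(p - 21) = (28 + p)*(-21 + p) = (-21 + p)*(28 + p))
(k(36) - 429)*(-1384) = ((-588 + 36² + 7*36) - 429)*(-1384) = ((-588 + 1296 + 252) - 429)*(-1384) = (960 - 429)*(-1384) = 531*(-1384) = -734904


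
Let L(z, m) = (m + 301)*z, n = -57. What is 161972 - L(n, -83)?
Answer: 174398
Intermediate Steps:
L(z, m) = z*(301 + m) (L(z, m) = (301 + m)*z = z*(301 + m))
161972 - L(n, -83) = 161972 - (-57)*(301 - 83) = 161972 - (-57)*218 = 161972 - 1*(-12426) = 161972 + 12426 = 174398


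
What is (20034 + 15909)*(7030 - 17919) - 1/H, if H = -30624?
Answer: -11985723006047/30624 ≈ -3.9138e+8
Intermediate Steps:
(20034 + 15909)*(7030 - 17919) - 1/H = (20034 + 15909)*(7030 - 17919) - 1/(-30624) = 35943*(-10889) - 1*(-1/30624) = -391383327 + 1/30624 = -11985723006047/30624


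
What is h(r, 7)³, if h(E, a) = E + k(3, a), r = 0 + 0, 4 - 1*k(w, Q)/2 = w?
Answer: 8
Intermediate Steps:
k(w, Q) = 8 - 2*w
r = 0
h(E, a) = 2 + E (h(E, a) = E + (8 - 2*3) = E + (8 - 6) = E + 2 = 2 + E)
h(r, 7)³ = (2 + 0)³ = 2³ = 8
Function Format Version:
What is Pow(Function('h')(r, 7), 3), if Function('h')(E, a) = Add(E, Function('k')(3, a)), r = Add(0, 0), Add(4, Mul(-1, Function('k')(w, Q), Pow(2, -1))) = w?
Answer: 8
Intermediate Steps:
Function('k')(w, Q) = Add(8, Mul(-2, w))
r = 0
Function('h')(E, a) = Add(2, E) (Function('h')(E, a) = Add(E, Add(8, Mul(-2, 3))) = Add(E, Add(8, -6)) = Add(E, 2) = Add(2, E))
Pow(Function('h')(r, 7), 3) = Pow(Add(2, 0), 3) = Pow(2, 3) = 8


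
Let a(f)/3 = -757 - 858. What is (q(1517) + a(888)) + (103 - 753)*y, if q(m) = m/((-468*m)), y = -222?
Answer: 65264939/468 ≈ 1.3946e+5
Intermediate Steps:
a(f) = -4845 (a(f) = 3*(-757 - 858) = 3*(-1615) = -4845)
q(m) = -1/468 (q(m) = m*(-1/(468*m)) = -1/468)
(q(1517) + a(888)) + (103 - 753)*y = (-1/468 - 4845) + (103 - 753)*(-222) = -2267461/468 - 650*(-222) = -2267461/468 + 144300 = 65264939/468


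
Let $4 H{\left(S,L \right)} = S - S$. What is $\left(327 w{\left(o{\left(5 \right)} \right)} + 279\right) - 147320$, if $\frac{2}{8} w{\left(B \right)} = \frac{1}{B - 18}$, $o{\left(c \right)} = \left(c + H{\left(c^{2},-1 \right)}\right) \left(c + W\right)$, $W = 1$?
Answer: $-146932$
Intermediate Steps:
$H{\left(S,L \right)} = 0$ ($H{\left(S,L \right)} = \frac{S - S}{4} = \frac{1}{4} \cdot 0 = 0$)
$o{\left(c \right)} = c \left(1 + c\right)$ ($o{\left(c \right)} = \left(c + 0\right) \left(c + 1\right) = c \left(1 + c\right)$)
$w{\left(B \right)} = \frac{4}{-18 + B}$ ($w{\left(B \right)} = \frac{4}{B - 18} = \frac{4}{-18 + B}$)
$\left(327 w{\left(o{\left(5 \right)} \right)} + 279\right) - 147320 = \left(327 \frac{4}{-18 + 5 \left(1 + 5\right)} + 279\right) - 147320 = \left(327 \frac{4}{-18 + 5 \cdot 6} + 279\right) - 147320 = \left(327 \frac{4}{-18 + 30} + 279\right) - 147320 = \left(327 \cdot \frac{4}{12} + 279\right) - 147320 = \left(327 \cdot 4 \cdot \frac{1}{12} + 279\right) - 147320 = \left(327 \cdot \frac{1}{3} + 279\right) - 147320 = \left(109 + 279\right) - 147320 = 388 - 147320 = -146932$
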